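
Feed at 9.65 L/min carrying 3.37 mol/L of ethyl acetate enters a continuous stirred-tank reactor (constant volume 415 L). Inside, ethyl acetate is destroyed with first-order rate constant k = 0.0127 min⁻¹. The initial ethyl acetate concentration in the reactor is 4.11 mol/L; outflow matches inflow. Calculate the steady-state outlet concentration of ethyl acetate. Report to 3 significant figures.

V dC/dt = Q(C_in − C) − k V C.
At steady state: 0 = Q C_in − (Q + kV) C_ss, so C_ss = Q C_in/(Q + kV).
C_ss = 9.65·3.37/(9.65 + 0.0127·415) = 32.521/14.921 = 2.1796 mol/L.

2.18 mol/L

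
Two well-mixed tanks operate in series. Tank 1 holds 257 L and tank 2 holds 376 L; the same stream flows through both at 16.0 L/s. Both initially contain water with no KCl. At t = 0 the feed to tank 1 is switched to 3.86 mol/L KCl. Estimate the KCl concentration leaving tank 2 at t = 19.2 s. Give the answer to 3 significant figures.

Each tank obeys Vᵢ dCᵢ/dt = Q(Cᵢ₋₁ − Cᵢ), so τᵢ = Vᵢ/Q.
τ₁ = 257/16.0 = 16.062 s; τ₂ = 376/16.0 = 23.500 s.
Tank 1: C₁ = C_in(1 − e^(−t/τ₁)). Tank 2 (τ₁ ≠ τ₂): C₂ = C_in[1 − (τ₁ e^(−t/τ₁) − τ₂ e^(−t/τ₂))/(τ₁ − τ₂)].
At t = 19.2: e^(−t/τ₁) = 0.30260, e^(−t/τ₂) = 0.44175.
C₂ = 3.86·[1 − (16.062·0.30260 − 23.500·0.44175)/(-7.4375)] = 3.86·0.25776 = 0.99494 mol/L.

0.995 mol/L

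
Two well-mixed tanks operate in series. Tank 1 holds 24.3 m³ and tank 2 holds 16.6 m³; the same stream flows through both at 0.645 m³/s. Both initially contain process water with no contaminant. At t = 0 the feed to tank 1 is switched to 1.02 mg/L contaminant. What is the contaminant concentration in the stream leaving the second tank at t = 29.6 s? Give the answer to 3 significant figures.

0.249 mg/L

Each tank obeys Vᵢ dCᵢ/dt = Q(Cᵢ₋₁ − Cᵢ), so τᵢ = Vᵢ/Q.
τ₁ = 24.3/0.645 = 37.674 s; τ₂ = 16.6/0.645 = 25.736 s.
Tank 1: C₁ = C_in(1 − e^(−t/τ₁)). Tank 2 (τ₁ ≠ τ₂): C₂ = C_in[1 − (τ₁ e^(−t/τ₁) − τ₂ e^(−t/τ₂))/(τ₁ − τ₂)].
At t = 29.6: e^(−t/τ₁) = 0.45581, e^(−t/τ₂) = 0.31660.
C₂ = 1.02·[1 − (37.674·0.45581 − 25.736·0.31660)/(11.938)] = 1.02·0.24407 = 0.24895 mg/L.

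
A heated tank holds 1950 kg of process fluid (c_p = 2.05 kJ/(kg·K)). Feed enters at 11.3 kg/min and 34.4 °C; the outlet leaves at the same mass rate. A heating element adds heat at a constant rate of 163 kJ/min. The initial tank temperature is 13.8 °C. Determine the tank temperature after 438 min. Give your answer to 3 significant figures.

First-law balance (no shaft work): M c_p dT/dt = ṁ c_p (T_in − T) + 163.
Rearrange: dT/dt = (T_ss − T)/τ with τ = M/ṁ = 172.57 min and T_ss = T_in + Q̇/(ṁ c_p) = 41.436 °C.
This is linear first-order; T(t) = T_ss + (T₀ − T_ss) e^(−t/τ).
T(438) = 41.436 + (-27.636)·e^(−438/172.57) = 41.436 + (-27.636)·0.079012 = 39.253 °C.

39.3 °C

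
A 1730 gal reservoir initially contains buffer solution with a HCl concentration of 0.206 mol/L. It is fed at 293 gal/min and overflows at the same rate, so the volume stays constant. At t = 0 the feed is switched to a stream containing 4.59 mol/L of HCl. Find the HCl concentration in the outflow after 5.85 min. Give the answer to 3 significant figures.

Mass balance on the solute (V constant): V dC/dt = Q(C_in − C).
So dC/dt = (C_in − C)/τ with τ = V/Q = 1730/293 = 5.9044 min.
Integrating: C(t) = C_in + (C₀ − C_in) e^(−t/τ).
C(5.85) = 4.59 + (0.206 − 4.59)·e^(−5.85/5.9044) = 4.59 + (-4.3840)·0.37129 = 2.9623 mol/L.

2.96 mol/L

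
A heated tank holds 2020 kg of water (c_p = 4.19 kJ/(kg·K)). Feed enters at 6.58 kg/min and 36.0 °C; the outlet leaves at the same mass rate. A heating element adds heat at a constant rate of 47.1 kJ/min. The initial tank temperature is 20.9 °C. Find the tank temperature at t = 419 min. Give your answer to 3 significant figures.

33.4 °C

Heat balance on the well-mixed liquid: M c_p dT/dt = ṁ c_p (T_in − T) + 47.1.
Rearrange: dT/dt = (T_ss − T)/τ with τ = M/ṁ = 306.99 min and T_ss = T_in + Q̇/(ṁ c_p) = 37.708 °C.
Integrating: T(t) = T_ss + (T₀ − T_ss) e^(−t/τ).
T(419) = 37.708 + (-16.808)·e^(−419/306.99) = 37.708 + (-16.808)·0.25542 = 33.415 °C.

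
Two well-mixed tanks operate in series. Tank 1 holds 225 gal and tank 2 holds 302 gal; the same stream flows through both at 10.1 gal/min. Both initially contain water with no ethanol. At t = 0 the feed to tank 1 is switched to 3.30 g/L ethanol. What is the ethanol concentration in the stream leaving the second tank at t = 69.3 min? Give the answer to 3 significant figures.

2.45 g/L

Time constants: τᵢ = Vᵢ/Q for each well-mixed tank.
τ₁ = 225/10.1 = 22.277 min; τ₂ = 302/10.1 = 29.901 min.
Solving the cascade with C₁(0)=C₂(0)=0 gives C₂(t) = C_in[1 − (τ₁ e^(−t/τ₁) − τ₂ e^(−t/τ₂))/(τ₁ − τ₂)].
At t = 69.3: e^(−t/τ₁) = 0.044565, e^(−t/τ₂) = 0.098505.
C₂ = 3.30·[1 − (22.277·0.044565 − 29.901·0.098505)/(-7.6238)] = 3.30·0.74388 = 2.4548 g/L.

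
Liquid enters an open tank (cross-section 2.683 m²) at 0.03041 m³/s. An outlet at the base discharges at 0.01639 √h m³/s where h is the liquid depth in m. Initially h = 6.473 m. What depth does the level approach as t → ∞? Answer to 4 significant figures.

3.443 m

A dh/dt = Q_in − 0.01639 √h. Steady state requires inflow = outflow:
Q_in = 0.01639 √h_ss ⇒ √h_ss = 0.03041/0.01639 = 1.85540.
h_ss = 1.85540² = 3.44251 m. (Since h₀ = 6.473 m > h_ss, the level will fall toward this value.)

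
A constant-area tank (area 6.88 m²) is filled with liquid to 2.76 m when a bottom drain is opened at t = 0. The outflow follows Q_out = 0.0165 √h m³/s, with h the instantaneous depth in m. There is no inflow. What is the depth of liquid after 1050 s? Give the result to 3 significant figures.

0.162 m

A dh/dt = −Q_out = −0.0165 √h.
Separate and integrate: 2(√h − √h₀) = −(0.0165/A) t.
√h = √2.76 − 0.0165·1050/(2·6.88) = 1.6613 − 1.2591 = 0.40224.
h = 0.40224² = 0.16180 m.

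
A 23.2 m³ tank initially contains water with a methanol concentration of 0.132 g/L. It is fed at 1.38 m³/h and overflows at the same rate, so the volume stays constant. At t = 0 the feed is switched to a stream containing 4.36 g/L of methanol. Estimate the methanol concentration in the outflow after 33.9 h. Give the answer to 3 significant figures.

Transient balance on the dissolved component: V dC/dt = Q(C_in − C).
Rewrite as dC/dt + C/τ = C_in/τ, τ = V/Q = 16.812 h.
This is linear first-order; C(t) = C_in + (C₀ − C_in) e^(−t/τ).
C(33.9) = 4.36 + (0.132 − 4.36)·e^(−33.9/16.812) = 4.36 + (-4.2280)·0.13313 = 3.7971 g/L.

3.80 g/L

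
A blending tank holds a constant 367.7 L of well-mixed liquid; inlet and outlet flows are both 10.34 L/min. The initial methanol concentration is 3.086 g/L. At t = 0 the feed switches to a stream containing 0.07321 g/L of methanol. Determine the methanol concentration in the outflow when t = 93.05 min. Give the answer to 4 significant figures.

Species balance on the tank: V dC/dt = Q(C_in − C).
So dC/dt = (C_in − C)/τ with τ = V/Q = 367.7/10.34 = 35.5609 min.
This is linear first-order; C(t) = C_in + (C₀ − C_in) e^(−t/τ).
C(93.05) = 0.07321 + (3.086 − 0.07321)·e^(−93.05/35.5609) = 0.07321 + (3.01279)·0.0730482 = 0.293289 g/L.

0.2933 g/L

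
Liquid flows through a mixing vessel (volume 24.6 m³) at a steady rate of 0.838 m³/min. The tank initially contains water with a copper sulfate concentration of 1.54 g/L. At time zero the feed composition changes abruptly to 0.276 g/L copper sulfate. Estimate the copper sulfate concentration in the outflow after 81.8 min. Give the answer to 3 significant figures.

0.354 g/L

Mass balance on the solute (V constant): V dC/dt = Q(C_in − C).
So dC/dt = (C_in − C)/τ with τ = V/Q = 24.6/0.838 = 29.356 min.
C approaches C_in exponentially: C(t) = C_in + (C₀ − C_in) e^(−t/τ).
C(81.8) = 0.276 + (1.54 − 0.276)·e^(−81.8/29.356) = 0.276 + (1.2640)·0.061635 = 0.35391 g/L.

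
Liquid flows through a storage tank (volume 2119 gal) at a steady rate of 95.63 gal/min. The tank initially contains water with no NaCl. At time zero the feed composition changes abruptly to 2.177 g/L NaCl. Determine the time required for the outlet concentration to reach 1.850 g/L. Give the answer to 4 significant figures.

Species balance on the tank: V dC/dt = Q(C_in − C), so τ = V/Q = 22.1583 min.
C(t) = C_in + (C₀ − C_in) e^(−t/τ). Set C = 1.850 and solve for t:
e^(−t/τ) = (C − C_in)/(C₀ − C_in) = (1.850 − 2.177)/(0 − 2.177) = 0.150207
t = −τ ln(…) = 22.1583 × 1.89574 = 42.0065 min.

42.01 min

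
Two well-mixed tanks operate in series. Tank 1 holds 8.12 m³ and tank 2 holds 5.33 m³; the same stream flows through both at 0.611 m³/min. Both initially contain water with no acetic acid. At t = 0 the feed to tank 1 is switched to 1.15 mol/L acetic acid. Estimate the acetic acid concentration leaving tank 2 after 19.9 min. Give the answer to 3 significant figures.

Species balance on tank i: dCᵢ/dt = (Cᵢ₋₁ − Cᵢ)/τᵢ with τᵢ = Vᵢ/Q.
τ₁ = 8.12/0.611 = 13.290 min; τ₂ = 5.33/0.611 = 8.7234 min.
Tank 1: C₁ = C_in(1 − e^(−t/τ₁)). Tank 2 (τ₁ ≠ τ₂): C₂ = C_in[1 − (τ₁ e^(−t/τ₁) − τ₂ e^(−t/τ₂))/(τ₁ − τ₂)].
At t = 19.9: e^(−t/τ₁) = 0.22371, e^(−t/τ₂) = 0.10216.
C₂ = 1.15·[1 − (13.290·0.22371 − 8.7234·0.10216)/(4.5663)] = 1.15·0.54408 = 0.62569 mol/L.

0.626 mol/L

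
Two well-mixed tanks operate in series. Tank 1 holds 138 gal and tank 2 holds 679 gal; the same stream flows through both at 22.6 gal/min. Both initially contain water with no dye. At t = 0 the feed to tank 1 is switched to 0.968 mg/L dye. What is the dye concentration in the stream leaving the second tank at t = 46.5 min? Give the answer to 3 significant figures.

0.710 mg/L

Time constants: τᵢ = Vᵢ/Q for each well-mixed tank.
τ₁ = 138/22.6 = 6.1062 min; τ₂ = 679/22.6 = 30.044 min.
Tank 1: C₁ = C_in(1 − e^(−t/τ₁)). Tank 2 (τ₁ ≠ τ₂): C₂ = C_in[1 − (τ₁ e^(−t/τ₁) − τ₂ e^(−t/τ₂))/(τ₁ − τ₂)].
At t = 46.5: e^(−t/τ₁) = 0.00049289, e^(−t/τ₂) = 0.21273.
C₂ = 0.968·[1 − (6.1062·0.00049289 − 30.044·0.21273)/(-23.938)] = 0.968·0.73313 = 0.70967 mg/L.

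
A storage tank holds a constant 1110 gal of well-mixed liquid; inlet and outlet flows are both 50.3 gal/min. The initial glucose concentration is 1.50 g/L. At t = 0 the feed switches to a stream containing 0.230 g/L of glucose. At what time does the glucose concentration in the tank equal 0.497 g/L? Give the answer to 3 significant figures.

34.4 min

Species balance: V dC/dt = Q(C_in − C) ⇒ τ = V/Q = 22.068 min.
C(t) = C_in + (C₀ − C_in) e^(−t/τ). Set C = 0.497 and solve for t:
e^(−t/τ) = (C − C_in)/(C₀ − C_in) = (0.497 − 0.230)/(1.50 − 0.230) = 0.21024
t = −τ ln(…) = 22.068 × 1.5595 = 34.415 min.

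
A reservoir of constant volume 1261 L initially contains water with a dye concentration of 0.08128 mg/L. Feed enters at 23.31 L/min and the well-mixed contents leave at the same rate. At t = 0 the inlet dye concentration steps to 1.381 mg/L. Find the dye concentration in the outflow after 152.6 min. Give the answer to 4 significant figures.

Accumulation = in − out for the solute gives V dC/dt = Q(C_in − C).
So dC/dt = (C_in − C)/τ with τ = V/Q = 1261/23.31 = 54.0970 min.
This is linear first-order; C(t) = C_in + (C₀ − C_in) e^(−t/τ).
C(152.6) = 1.381 + (0.08128 − 1.381)·e^(−152.6/54.0970) = 1.381 + (-1.29972)·0.0595546 = 1.30360 mg/L.

1.304 mg/L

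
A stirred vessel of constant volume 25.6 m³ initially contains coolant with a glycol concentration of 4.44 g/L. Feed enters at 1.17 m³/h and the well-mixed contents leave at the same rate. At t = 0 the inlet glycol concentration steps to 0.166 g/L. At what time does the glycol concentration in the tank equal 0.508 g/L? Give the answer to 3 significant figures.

Accumulation = in − out for the solute gives V dC/dt = Q(C_in − C), so τ = V/Q = 21.880 h.
C(t) = C_in + (C₀ − C_in) e^(−t/τ). Set C = 0.508 and solve for t:
e^(−t/τ) = (C − C_in)/(C₀ − C_in) = (0.508 − 0.166)/(4.44 − 0.166) = 0.080019
t = −τ ln(…) = 21.880 × 2.5255 = 55.259 h.

55.3 h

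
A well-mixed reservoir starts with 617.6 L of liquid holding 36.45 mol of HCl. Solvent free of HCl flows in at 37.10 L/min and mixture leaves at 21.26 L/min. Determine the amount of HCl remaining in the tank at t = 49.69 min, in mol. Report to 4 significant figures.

12.10 mol

Total volume: dV/dt = Q_in − Q_out = 15.8400 L/min, so V(t) = 617.6 + 15.8400 t and V(49.69) = 1404.69 L.
Solute balance: dm/dt = 0 − Q_out C = −Q_out m/V(t).
dm/m = −Q_out dt/(V₀ + 15.8400 t); integrating gives ln(m/m₀) = −(Q_out/(Q_in−Q_out)) ln(V/V₀).
m = m₀ (V₀/V)^(Q_out/(Q_in−Q_out)) = 36.45 × (617.6/1404.69)^(1.34217) = 12.0980 mol.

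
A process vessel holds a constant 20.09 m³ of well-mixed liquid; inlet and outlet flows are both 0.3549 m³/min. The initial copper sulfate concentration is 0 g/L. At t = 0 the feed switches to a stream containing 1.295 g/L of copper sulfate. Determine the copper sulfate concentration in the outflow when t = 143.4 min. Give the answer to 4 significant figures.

1.192 g/L

Species balance on the tank: V dC/dt = Q(C_in − C).
So dC/dt = (C_in − C)/τ with τ = V/Q = 20.09/0.3549 = 56.6075 min.
This is linear first-order; C(t) = C_in + (C₀ − C_in) e^(−t/τ).
C(143.4) = 1.295 + (0 − 1.295)·e^(−143.4/56.6075) = 1.295 + (-1.29500)·0.0794019 = 1.19217 g/L.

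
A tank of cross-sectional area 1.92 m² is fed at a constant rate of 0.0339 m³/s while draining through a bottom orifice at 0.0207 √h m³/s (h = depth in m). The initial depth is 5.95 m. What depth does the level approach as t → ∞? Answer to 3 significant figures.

2.68 m

Unsteady balance on liquid volume: A dh/dt = Q_in − 0.0207 √h. At steady state dh/dt = 0:
Q_in = 0.0207 √h_ss ⇒ √h_ss = 0.0339/0.0207 = 1.6377.
h_ss = 1.6377² = 2.6820 m. (Since h₀ = 5.95 m > h_ss, the level will fall toward this value.)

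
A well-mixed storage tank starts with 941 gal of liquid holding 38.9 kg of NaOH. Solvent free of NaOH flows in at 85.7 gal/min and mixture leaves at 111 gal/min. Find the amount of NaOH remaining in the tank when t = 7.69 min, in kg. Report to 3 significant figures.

14.1 kg

Let m(t) be the amount of NaOH. Volume: V(t) = V₀ + (Q_in − Q_out) t = 941 − 25.300 t; V(7.69) = 746.44 gal.
Solute balance: dm/dt = 0 − Q_out C = −Q_out m/V(t).
dm/m = −Q_out dt/(V₀ − 25.300 t); integrating gives ln(m/m₀) = −(Q_out/(Q_in−Q_out)) ln(V/V₀).
m = m₀ (V₀/V)^(Q_out/(Q_in−Q_out)) = 38.9 × (941/746.44)^(-4.3874) = 14.080 kg.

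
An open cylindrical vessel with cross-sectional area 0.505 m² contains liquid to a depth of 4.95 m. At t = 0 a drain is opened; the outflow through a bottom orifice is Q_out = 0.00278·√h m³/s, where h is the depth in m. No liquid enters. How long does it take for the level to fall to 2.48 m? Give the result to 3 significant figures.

Accumulation of liquid (constant cross-section A): A dh/dt = −0.00278 √h.
This is separable: 2 d(√h)/dt = −0.00278/A, so √h = √h₀ − (0.00278/(2A)) t.
t = 2A(√h₀ − √h)/0.00278 = 2·0.505·(√4.95 − √2.48)/0.00278
  = 1.0100 × (2.2249 − 1.5748) / 0.00278 = 236.17 s.

236 s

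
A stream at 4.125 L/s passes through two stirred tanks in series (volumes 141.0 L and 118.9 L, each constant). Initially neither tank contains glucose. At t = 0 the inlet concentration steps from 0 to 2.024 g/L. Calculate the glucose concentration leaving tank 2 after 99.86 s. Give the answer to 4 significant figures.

Species balance on tank i: dCᵢ/dt = (Cᵢ₋₁ − Cᵢ)/τᵢ with τᵢ = Vᵢ/Q.
τ₁ = 141.0/4.125 = 34.1818 s; τ₂ = 118.9/4.125 = 28.8242 s.
Solving the cascade with C₁(0)=C₂(0)=0 gives C₂(t) = C_in[1 − (τ₁ e^(−t/τ₁) − τ₂ e^(−t/τ₂))/(τ₁ − τ₂)].
At t = 99.86: e^(−t/τ₁) = 0.0538563, e^(−t/τ₂) = 0.0312904.
C₂ = 2.024·[1 − (34.1818·0.0538563 − 28.8242·0.0312904)/(5.35758)] = 2.024·0.824737 = 1.66927 g/L.

1.669 g/L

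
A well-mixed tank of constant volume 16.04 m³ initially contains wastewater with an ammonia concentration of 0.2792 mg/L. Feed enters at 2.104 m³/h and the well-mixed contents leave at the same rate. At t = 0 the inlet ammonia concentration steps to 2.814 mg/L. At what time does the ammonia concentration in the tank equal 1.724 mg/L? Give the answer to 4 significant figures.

Species balance: V dC/dt = Q(C_in − C) ⇒ τ = V/Q = 7.62357 h.
C(t) = C_in + (C₀ − C_in) e^(−t/τ). Set C = 1.724 and solve for t:
e^(−t/τ) = (C − C_in)/(C₀ − C_in) = (1.724 − 2.814)/(0.2792 − 2.814) = 0.430014
t = −τ ln(…) = 7.62357 × 0.843937 = 6.43382 h.

6.434 h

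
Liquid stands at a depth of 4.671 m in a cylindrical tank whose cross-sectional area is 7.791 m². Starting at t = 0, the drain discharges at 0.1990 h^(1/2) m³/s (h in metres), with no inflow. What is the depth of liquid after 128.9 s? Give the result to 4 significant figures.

0.2653 m

With no inflow, A dh/dt = −0.1990 √h.
This is separable: 2 d(√h)/dt = −0.1990/A, so √h = √h₀ − (0.1990/(2A)) t.
√h = √4.671 − 0.1990·128.9/(2·7.791) = 2.16125 − 1.64620 = 0.515049.
h = 0.515049² = 0.265275 m.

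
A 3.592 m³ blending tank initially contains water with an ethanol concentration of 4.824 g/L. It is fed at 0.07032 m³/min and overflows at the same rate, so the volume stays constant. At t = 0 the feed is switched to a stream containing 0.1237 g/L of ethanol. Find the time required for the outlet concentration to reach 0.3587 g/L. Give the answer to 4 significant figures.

Species balance: V dC/dt = Q(C_in − C) ⇒ τ = V/Q = 51.0808 min.
C(t) = C_in + (C₀ − C_in) e^(−t/τ). Set C = 0.3587 and solve for t:
e^(−t/τ) = (C − C_in)/(C₀ − C_in) = (0.3587 − 0.1237)/(4.824 − 0.1237) = 0.0499968
t = −τ ln(…) = 51.0808 × 2.99580 = 153.028 min.

153.0 min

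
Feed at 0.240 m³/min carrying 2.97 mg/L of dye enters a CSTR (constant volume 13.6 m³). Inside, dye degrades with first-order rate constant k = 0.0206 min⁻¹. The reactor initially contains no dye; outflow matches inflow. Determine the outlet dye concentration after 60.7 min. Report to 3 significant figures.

1.24 mg/L

Accumulation = in − out − consumed: V dC/dt = Q C_in − Q C − k V C.
This is linear with rate a = Q/V + k = 0.038247 min⁻¹.
C_ss = Q C_in/(Q + kV) = 1.3703 mg/L; C(t) = C_ss + (C₀ − C_ss) e^(−a t).
C(60.7) = 1.3703 + (-1.3703)·e^(−0.038247·60.7) = 1.3703 + (-1.3703)·0.098117 = 1.2359 mg/L.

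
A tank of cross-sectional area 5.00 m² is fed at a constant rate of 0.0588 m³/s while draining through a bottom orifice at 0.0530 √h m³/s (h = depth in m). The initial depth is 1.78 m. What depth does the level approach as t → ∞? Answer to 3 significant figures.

1.23 m

A dh/dt = Q_in − 0.0530 √h. Steady state requires inflow = outflow:
Q_in = 0.0530 √h_ss ⇒ √h_ss = 0.0588/0.0530 = 1.1094.
h_ss = 1.1094² = 1.2308 m. (Since h₀ = 1.78 m > h_ss, the level will fall toward this value.)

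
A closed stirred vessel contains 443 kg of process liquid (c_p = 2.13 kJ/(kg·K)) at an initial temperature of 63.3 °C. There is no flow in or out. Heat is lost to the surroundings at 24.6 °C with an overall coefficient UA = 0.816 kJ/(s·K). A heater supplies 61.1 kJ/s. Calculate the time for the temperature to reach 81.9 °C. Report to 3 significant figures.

M c_p dT/dt = −UA(T − T_amb) + Q̇.
τ = M c_p/UA = 1156.4 s; T_ss = T_amb + Q̇/UA = 24.6 + 61.1/0.816 = 99.477 °C.
T(t) = T_ss + (T₀ − T_ss)e^(−t/τ); set T = 81.9:
t = −τ ln[(T − T_ss)/(T₀ − T_ss)] = −1156.4 · ln(0.48587) = 834.68 s.

835 s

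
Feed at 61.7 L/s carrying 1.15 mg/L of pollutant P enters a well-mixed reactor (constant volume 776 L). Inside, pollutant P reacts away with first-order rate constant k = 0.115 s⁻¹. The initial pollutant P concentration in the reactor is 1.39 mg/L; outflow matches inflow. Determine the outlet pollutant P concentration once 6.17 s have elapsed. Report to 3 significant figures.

Accumulation = in − out − consumed: V dC/dt = Q C_in − Q C − k V C.
dC/dt = (Q/V) C_in − (Q/V + k) C; effective rate a = Q/V + k = 0.079510 + 0.115 = 0.19451 s⁻¹.
C_ss = Q C_in/(Q + kV) = 0.47009 mg/L; C(t) = C_ss + (C₀ − C_ss) e^(−a t).
C(6.17) = 0.47009 + (0.91991)·e^(−0.19451·6.17) = 0.47009 + (0.91991)·0.30116 = 0.74712 mg/L.

0.747 mg/L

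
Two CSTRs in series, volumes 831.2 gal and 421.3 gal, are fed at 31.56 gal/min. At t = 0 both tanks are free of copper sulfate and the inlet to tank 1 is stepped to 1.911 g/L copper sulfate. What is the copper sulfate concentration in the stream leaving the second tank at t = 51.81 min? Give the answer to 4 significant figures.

Time constants: τᵢ = Vᵢ/Q for each well-mixed tank.
τ₁ = 831.2/31.56 = 26.3371 min; τ₂ = 421.3/31.56 = 13.3492 min.
Solving the cascade with C₁(0)=C₂(0)=0 gives C₂(t) = C_in[1 − (τ₁ e^(−t/τ₁) − τ₂ e^(−t/τ₂))/(τ₁ − τ₂)].
At t = 51.81: e^(−t/τ₁) = 0.139850, e^(−t/τ₂) = 0.0206273.
C₂ = 1.911·[1 − (26.3371·0.139850 − 13.3492·0.0206273)/(12.9880)] = 1.911·0.737611 = 1.40958 g/L.

1.410 g/L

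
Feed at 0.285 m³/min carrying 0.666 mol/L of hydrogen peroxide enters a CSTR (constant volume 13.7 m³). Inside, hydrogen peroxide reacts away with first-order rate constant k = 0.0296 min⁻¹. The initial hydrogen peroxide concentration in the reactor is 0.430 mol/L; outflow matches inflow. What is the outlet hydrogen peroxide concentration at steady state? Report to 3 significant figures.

Accumulation = in − out − consumed: V dC/dt = Q C_in − Q C − k V C.
Steady state (dC/dt = 0): C_ss = Q C_in/(Q + kV) = C_in/(1 + kV/Q).
C_ss = 0.285·0.666/(0.285 + 0.0296·13.7) = 0.18981/0.69052 = 0.27488 mol/L.

0.275 mol/L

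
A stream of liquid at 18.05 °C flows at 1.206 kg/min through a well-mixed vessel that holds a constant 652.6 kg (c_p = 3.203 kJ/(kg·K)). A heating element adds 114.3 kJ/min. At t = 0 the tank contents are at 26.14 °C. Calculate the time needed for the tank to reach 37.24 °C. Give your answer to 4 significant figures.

393.0 min

M c_p dT/dt = ṁ c_p (T_in − T) + Q̇.
τ = M/ṁ = 541.128 min; T_ss = T_in + Q̇/(ṁ c_p) = 47.6398 °C.
T(t) = T_ss + (T₀ − T_ss) e^(−t/τ). Set T = 37.24:
e^(−t/τ) = (37.24 − 47.6398)/(26.14 − 47.6398) = 0.483716
t = −541.128 · ln(0.483716) = 392.998 min.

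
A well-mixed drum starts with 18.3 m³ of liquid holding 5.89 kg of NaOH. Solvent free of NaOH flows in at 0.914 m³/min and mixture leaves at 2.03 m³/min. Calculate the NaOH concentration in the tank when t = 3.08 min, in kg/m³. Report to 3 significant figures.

0.271 kg/m³

Let m(t) be the amount of NaOH. Volume: V(t) = V₀ + (Q_in − Q_out) t = 18.3 − 1.1160 t; V(3.08) = 14.863 m³.
Species balance (pure solvent in): dm/dt = −Q_out · m/V(t).
dm/m = −Q_out dt/(V₀ − 1.1160 t); integrating gives ln(m/m₀) = −(Q_out/(Q_in−Q_out)) ln(V/V₀).
m = m₀ (V₀/V)^(Q_out/(Q_in−Q_out)) = 5.89 × (18.3/14.863)^(-1.8190) = 4.0343 kg.
C = m/V = 4.0343/14.863 = 0.27143 kg/m³.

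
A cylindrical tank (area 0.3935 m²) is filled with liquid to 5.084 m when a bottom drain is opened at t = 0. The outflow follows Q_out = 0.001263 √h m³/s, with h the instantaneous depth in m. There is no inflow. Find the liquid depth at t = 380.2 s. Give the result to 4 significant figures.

2.705 m

With no inflow, A dh/dt = −0.001263 √h.
Separate and integrate: 2(√h − √h₀) = −(0.001263/A) t.
√h = √5.084 − 0.001263·380.2/(2·0.3935) = 2.25477 − 0.610156 = 1.64462.
h = 1.64462² = 2.70476 m.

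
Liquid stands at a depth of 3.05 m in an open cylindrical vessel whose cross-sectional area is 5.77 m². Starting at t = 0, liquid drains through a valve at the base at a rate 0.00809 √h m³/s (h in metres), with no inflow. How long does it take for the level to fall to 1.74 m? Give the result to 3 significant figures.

610 s

With no inflow, A dh/dt = −0.00809 √h.
∫ h^(−1/2) dh = −(0.00809/A) ∫ dt, giving 2√h = 2√h₀ − (0.00809/A) t.
t = 2A(√h₀ − √h)/0.00809 = 2·5.77·(√3.05 − √1.74)/0.00809
  = 11.540 × (1.7464 − 1.3191) / 0.00809 = 609.57 s.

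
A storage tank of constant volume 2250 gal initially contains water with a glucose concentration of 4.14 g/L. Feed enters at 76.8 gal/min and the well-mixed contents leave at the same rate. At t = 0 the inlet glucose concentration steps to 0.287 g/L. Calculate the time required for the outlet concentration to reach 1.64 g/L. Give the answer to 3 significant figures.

30.7 min

Species balance: V dC/dt = Q(C_in − C) ⇒ τ = V/Q = 29.297 min.
C(t) = C_in + (C₀ − C_in) e^(−t/τ). Set C = 1.64 and solve for t:
e^(−t/τ) = (C − C_in)/(C₀ − C_in) = (1.64 − 0.287)/(4.14 − 0.287) = 0.35115
t = −τ ln(…) = 29.297 × 1.0465 = 30.660 min.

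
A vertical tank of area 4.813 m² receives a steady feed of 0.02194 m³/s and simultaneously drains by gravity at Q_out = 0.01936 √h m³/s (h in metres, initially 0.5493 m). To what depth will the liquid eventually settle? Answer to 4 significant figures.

1.284 m

A dh/dt = Q_in − 0.01936 √h. Steady state requires inflow = outflow:
Q_in = 0.01936 √h_ss ⇒ √h_ss = 0.02194/0.01936 = 1.13326.
h_ss = 1.13326² = 1.28429 m. (Since h₀ = 0.5493 m < h_ss, the level will rise toward this value.)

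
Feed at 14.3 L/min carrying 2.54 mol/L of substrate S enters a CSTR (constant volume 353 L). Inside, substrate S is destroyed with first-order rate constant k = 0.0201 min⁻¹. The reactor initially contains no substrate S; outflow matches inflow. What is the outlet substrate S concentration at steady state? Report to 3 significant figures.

V dC/dt = Q(C_in − C) − k V C.
Steady state (dC/dt = 0): C_ss = Q C_in/(Q + kV) = C_in/(1 + kV/Q).
C_ss = 14.3·2.54/(14.3 + 0.0201·353) = 36.322/21.395 = 1.6977 mol/L.

1.70 mol/L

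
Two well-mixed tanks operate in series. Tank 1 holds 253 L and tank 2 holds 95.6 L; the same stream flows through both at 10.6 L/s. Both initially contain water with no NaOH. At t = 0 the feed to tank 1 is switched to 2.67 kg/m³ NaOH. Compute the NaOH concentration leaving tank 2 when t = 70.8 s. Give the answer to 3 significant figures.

Time constants: τᵢ = Vᵢ/Q for each well-mixed tank.
τ₁ = 253/10.6 = 23.868 s; τ₂ = 95.6/10.6 = 9.0189 s.
Tank 1: C₁ = C_in(1 − e^(−t/τ₁)). Tank 2 (τ₁ ≠ τ₂): C₂ = C_in[1 − (τ₁ e^(−t/τ₁) − τ₂ e^(−t/τ₂))/(τ₁ − τ₂)].
At t = 70.8: e^(−t/τ₁) = 0.051492, e^(−t/τ₂) = 0.00038967.
C₂ = 2.67·[1 − (23.868·0.051492 − 9.0189·0.00038967)/(14.849)] = 2.67·0.91747 = 2.4496 kg/m³.

2.45 kg/m³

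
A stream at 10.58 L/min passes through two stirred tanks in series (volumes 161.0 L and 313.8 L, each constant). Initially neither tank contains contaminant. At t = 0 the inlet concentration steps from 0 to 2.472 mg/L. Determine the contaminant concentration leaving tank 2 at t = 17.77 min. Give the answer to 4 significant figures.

0.4937 mg/L

Each tank obeys Vᵢ dCᵢ/dt = Q(Cᵢ₋₁ − Cᵢ), so τᵢ = Vᵢ/Q.
τ₁ = 161.0/10.58 = 15.2174 min; τ₂ = 313.8/10.58 = 29.6597 min.
Solving the cascade with C₁(0)=C₂(0)=0 gives C₂(t) = C_in[1 − (τ₁ e^(−t/τ₁) − τ₂ e^(−t/τ₂))/(τ₁ − τ₂)].
At t = 17.77: e^(−t/τ₁) = 0.311068, e^(−t/τ₂) = 0.549290.
C₂ = 2.472·[1 − (15.2174·0.311068 − 29.6597·0.549290)/(-14.4423)] = 2.472·0.199704 = 0.493669 mg/L.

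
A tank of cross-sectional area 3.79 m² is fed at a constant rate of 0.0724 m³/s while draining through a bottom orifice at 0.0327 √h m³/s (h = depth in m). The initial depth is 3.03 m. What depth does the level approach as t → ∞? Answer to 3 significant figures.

Unsteady balance on liquid volume: A dh/dt = Q_in − 0.0327 √h. At steady state dh/dt = 0:
Q_in = 0.0327 √h_ss ⇒ √h_ss = 0.0724/0.0327 = 2.2141.
h_ss = 2.2141² = 4.9021 m. (Since h₀ = 3.03 m < h_ss, the level will rise toward this value.)

4.90 m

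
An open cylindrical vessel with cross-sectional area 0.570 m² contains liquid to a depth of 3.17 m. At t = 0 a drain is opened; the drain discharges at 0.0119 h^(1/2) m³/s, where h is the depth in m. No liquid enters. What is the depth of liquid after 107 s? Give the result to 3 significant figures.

With no inflow, A dh/dt = −0.0119 √h.
Separate and integrate: 2(√h − √h₀) = −(0.0119/A) t.
√h = √3.17 − 0.0119·107/(2·0.570) = 1.7804 − 1.1169 = 0.66352.
h = 0.66352² = 0.44026 m.

0.440 m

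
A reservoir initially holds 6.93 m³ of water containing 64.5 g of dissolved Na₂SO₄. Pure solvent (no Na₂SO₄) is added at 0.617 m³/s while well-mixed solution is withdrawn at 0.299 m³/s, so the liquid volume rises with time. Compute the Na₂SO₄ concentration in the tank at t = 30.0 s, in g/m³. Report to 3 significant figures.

Total volume: dV/dt = Q_in − Q_out = 0.31800 m³/s, so V(t) = 6.93 + 0.31800 t and V(30.0) = 16.470 m³.
Solute balance: dm/dt = 0 − Q_out C = −Q_out m/V(t).
Separate: dm/m = −Q_out dt/V(t) ⇒ ln(m/m₀) = −(Q_out/(Q_in−Q_out)) ln(V/V₀).
m = m₀ (V₀/V)^(Q_out/(Q_in−Q_out)) = 64.5 × (6.93/16.470)^(0.94025) = 28.580 g.
C = m/V = 28.580/16.470 = 1.7353 g/m³.

1.74 g/m³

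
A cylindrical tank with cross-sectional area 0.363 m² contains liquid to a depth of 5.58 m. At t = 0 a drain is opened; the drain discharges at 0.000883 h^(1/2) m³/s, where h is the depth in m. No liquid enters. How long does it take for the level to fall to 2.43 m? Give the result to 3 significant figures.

661 s

A dh/dt = −Q_out = −0.000883 √h.
Separate and integrate: 2(√h − √h₀) = −(0.000883/A) t.
t = 2A(√h₀ − √h)/0.000883 = 2·0.363·(√5.58 − √2.43)/0.000883
  = 0.72600 × (2.3622 − 1.5588) / 0.000883 = 660.52 s.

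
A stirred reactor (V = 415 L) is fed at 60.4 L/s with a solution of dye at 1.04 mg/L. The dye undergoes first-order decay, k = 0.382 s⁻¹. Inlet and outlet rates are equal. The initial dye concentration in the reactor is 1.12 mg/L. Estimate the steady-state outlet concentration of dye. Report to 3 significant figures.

0.287 mg/L

V dC/dt = Q(C_in − C) − k V C.
At steady state: 0 = Q C_in − (Q + kV) C_ss, so C_ss = Q C_in/(Q + kV).
C_ss = 60.4·1.04/(60.4 + 0.382·415) = 62.816/218.93 = 0.28692 mg/L.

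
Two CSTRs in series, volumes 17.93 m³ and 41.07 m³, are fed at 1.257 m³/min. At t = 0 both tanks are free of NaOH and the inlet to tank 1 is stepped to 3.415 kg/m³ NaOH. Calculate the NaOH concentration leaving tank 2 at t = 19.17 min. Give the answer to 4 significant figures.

0.7343 kg/m³

Time constants: τᵢ = Vᵢ/Q for each well-mixed tank.
τ₁ = 17.93/1.257 = 14.2641 min; τ₂ = 41.07/1.257 = 32.6730 min.
Tank 1: C₁ = C_in(1 − e^(−t/τ₁)). Tank 2 (τ₁ ≠ τ₂): C₂ = C_in[1 − (τ₁ e^(−t/τ₁) − τ₂ e^(−t/τ₂))/(τ₁ − τ₂)].
At t = 19.17: e^(−t/τ₁) = 0.260818, e^(−t/τ₂) = 0.556147.
C₂ = 3.415·[1 − (14.2641·0.260818 − 32.6730·0.556147)/(-18.4089)] = 3.415·0.215018 = 0.734285 kg/m³.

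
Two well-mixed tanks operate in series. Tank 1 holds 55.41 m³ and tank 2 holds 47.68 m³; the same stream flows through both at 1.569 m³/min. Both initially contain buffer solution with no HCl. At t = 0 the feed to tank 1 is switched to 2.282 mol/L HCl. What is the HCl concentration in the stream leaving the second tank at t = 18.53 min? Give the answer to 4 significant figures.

Time constants: τᵢ = Vᵢ/Q for each well-mixed tank.
τ₁ = 55.41/1.569 = 35.3155 min; τ₂ = 47.68/1.569 = 30.3888 min.
Tank 1: C₁ = C_in(1 − e^(−t/τ₁)). Tank 2 (τ₁ ≠ τ₂): C₂ = C_in[1 − (τ₁ e^(−t/τ₁) − τ₂ e^(−t/τ₂))/(τ₁ − τ₂)].
At t = 18.53: e^(−t/τ₁) = 0.591733, e^(−t/τ₂) = 0.543479.
C₂ = 2.282·[1 − (35.3155·0.591733 − 30.3888·0.543479)/(4.92670)] = 2.282·0.110624 = 0.252443 mol/L.

0.2524 mol/L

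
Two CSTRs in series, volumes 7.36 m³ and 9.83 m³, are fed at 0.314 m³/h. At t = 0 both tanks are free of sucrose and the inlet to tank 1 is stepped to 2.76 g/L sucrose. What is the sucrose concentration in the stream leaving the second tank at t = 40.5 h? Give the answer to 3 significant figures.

Time constants: τᵢ = Vᵢ/Q for each well-mixed tank.
τ₁ = 7.36/0.314 = 23.439 h; τ₂ = 9.83/0.314 = 31.306 h.
Solving the cascade with C₁(0)=C₂(0)=0 gives C₂(t) = C_in[1 − (τ₁ e^(−t/τ₁) − τ₂ e^(−t/τ₂))/(τ₁ − τ₂)].
At t = 40.5: e^(−t/τ₁) = 0.17767, e^(−t/τ₂) = 0.27426.
C₂ = 2.76·[1 − (23.439·0.17767 − 31.306·0.27426)/(-7.8662)] = 2.76·0.43793 = 1.2087 g/L.

1.21 g/L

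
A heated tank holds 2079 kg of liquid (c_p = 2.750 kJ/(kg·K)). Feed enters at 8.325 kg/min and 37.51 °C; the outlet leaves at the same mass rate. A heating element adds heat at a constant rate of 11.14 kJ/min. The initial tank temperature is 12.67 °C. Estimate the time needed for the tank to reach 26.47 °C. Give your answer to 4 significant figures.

196.6 min

Energy balance: M c_p dT/dt = ṁ c_p (T_in − T) + 11.14.
τ = M/ṁ = 249.730 min; T_ss = T_in + Q̇/(ṁ c_p) = 37.9966 °C.
T(t) = T_ss + (T₀ − T_ss) e^(−t/τ). Set T = 26.47:
e^(−t/τ) = (26.47 − 37.9966)/(12.67 − 37.9966) = 0.455118
t = −249.730 · ln(0.455118) = 196.587 min.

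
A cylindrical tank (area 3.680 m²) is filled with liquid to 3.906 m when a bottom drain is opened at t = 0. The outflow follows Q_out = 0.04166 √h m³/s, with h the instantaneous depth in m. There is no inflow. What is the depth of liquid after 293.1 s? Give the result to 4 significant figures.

Unsteady balance on liquid volume: A dh/dt = −0.04166 √h.
Separate and integrate: 2(√h − √h₀) = −(0.04166/A) t.
√h = √3.906 − 0.04166·293.1/(2·3.680) = 1.97636 − 1.65904 = 0.317319.
h = 0.317319² = 0.100691 m.

0.1007 m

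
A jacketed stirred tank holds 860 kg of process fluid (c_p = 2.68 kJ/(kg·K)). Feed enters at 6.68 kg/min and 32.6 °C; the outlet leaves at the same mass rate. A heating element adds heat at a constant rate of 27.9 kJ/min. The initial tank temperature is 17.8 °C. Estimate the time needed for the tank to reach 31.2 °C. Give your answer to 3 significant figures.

220 min

First-law balance (no shaft work): M c_p dT/dt = ṁ c_p (T_in − T) + 27.9.
τ = M/ṁ = 128.74 min; T_ss = T_in + Q̇/(ṁ c_p) = 34.158 °C.
T(t) = T_ss + (T₀ − T_ss) e^(−t/τ). Set T = 31.2:
e^(−t/τ) = (31.2 − 34.158)/(17.8 − 34.158) = 0.18085
t = −128.74 · ln(0.18085) = 220.16 min.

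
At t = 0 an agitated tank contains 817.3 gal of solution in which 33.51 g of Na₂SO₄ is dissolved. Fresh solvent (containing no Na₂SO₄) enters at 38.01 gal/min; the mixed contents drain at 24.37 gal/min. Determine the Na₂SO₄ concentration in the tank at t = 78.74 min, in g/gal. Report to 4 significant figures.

0.003957 g/gal

Total volume: dV/dt = Q_in − Q_out = 13.6400 gal/min, so V(t) = 817.3 + 13.6400 t and V(78.74) = 1891.31 gal.
Species balance (pure solvent in): dm/dt = −Q_out · m/V(t).
dm/m = −Q_out dt/(V₀ + 13.6400 t); integrating gives ln(m/m₀) = −(Q_out/(Q_in−Q_out)) ln(V/V₀).
m = m₀ (V₀/V)^(Q_out/(Q_in−Q_out)) = 33.51 × (817.3/1891.31)^(1.78666) = 7.48426 g.
C = m/V = 7.48426/1891.31 = 0.00395717 g/gal.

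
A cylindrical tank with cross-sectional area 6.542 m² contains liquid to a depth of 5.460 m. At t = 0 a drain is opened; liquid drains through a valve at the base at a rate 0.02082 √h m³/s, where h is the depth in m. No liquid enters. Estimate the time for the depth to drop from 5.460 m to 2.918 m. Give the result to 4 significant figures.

394.9 s

Accumulation of liquid (constant cross-section A): A dh/dt = −0.02082 √h.
∫ h^(−1/2) dh = −(0.02082/A) ∫ dt, giving 2√h = 2√h₀ − (0.02082/A) t.
t = 2A(√h₀ − √h)/0.02082 = 2·6.542·(√5.460 − √2.918)/0.02082
  = 13.0840 × (2.33666 − 1.70822) / 0.02082 = 394.939 s.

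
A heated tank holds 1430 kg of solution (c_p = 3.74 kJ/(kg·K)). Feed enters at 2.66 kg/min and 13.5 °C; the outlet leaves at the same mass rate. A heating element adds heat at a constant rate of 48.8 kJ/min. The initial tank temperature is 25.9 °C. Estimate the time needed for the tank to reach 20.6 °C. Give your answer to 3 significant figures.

Energy balance: M c_p dT/dt = ṁ c_p (T_in − T) + 48.8.
τ = M/ṁ = 537.59 min; T_ss = T_in + Q̇/(ṁ c_p) = 18.405 °C.
T(t) = T_ss + (T₀ − T_ss) e^(−t/τ). Set T = 20.6:
e^(−t/τ) = (20.6 − 18.405)/(25.9 − 18.405) = 0.29283
t = −537.59 · ln(0.29283) = 660.25 min.

660 min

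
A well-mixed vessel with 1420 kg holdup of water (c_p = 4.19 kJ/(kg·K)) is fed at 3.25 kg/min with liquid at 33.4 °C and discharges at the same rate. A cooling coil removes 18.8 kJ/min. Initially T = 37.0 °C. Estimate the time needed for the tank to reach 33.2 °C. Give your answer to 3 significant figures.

629 min

Energy balance: M c_p dT/dt = ṁ c_p (T_in − T) − 18.8.
τ = M/ṁ = 436.92 min; T_ss = T_in − Q̇/(ṁ c_p) = 32.019 °C.
T(t) = T_ss + (T₀ − T_ss) e^(−t/τ). Set T = 33.2:
e^(−t/τ) = (33.2 − 32.019)/(37.0 − 32.019) = 0.23704
t = −436.92 · ln(0.23704) = 628.97 min.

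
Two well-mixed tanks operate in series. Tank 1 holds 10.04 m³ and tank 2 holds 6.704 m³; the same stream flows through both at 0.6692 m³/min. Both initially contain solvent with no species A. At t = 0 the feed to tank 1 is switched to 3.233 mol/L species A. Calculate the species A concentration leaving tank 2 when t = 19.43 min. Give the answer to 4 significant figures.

1.502 mol/L

Each tank obeys Vᵢ dCᵢ/dt = Q(Cᵢ₋₁ − Cᵢ), so τᵢ = Vᵢ/Q.
τ₁ = 10.04/0.6692 = 15.0030 min; τ₂ = 6.704/0.6692 = 10.0179 min.
Tank 1: C₁ = C_in(1 − e^(−t/τ₁)). Tank 2 (τ₁ ≠ τ₂): C₂ = C_in[1 − (τ₁ e^(−t/τ₁) − τ₂ e^(−t/τ₂))/(τ₁ − τ₂)].
At t = 19.43: e^(−t/τ₁) = 0.273877, e^(−t/τ₂) = 0.143773.
C₂ = 3.233·[1 − (15.0030·0.273877 − 10.0179·0.143773)/(4.98506)] = 3.233·0.464666 = 1.50226 mol/L.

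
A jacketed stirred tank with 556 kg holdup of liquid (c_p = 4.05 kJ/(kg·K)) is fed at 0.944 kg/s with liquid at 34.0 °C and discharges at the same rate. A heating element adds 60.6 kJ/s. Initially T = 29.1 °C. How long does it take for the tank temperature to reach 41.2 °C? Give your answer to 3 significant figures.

515 s

First-law balance (no shaft work): M c_p dT/dt = ṁ c_p (T_in − T) + 60.6.
τ = M/ṁ = 588.98 s; T_ss = T_in + Q̇/(ṁ c_p) = 49.851 °C.
T(t) = T_ss + (T₀ − T_ss) e^(−t/τ). Set T = 41.2:
e^(−t/τ) = (41.2 − 49.851)/(29.1 − 49.851) = 0.41688
t = −588.98 · ln(0.41688) = 515.33 s.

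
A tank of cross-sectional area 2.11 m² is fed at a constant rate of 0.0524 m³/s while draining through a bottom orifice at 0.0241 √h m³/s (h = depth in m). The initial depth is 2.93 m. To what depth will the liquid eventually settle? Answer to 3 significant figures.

Level balance: A dh/dt = 0.0524 − 0.0241 √h. Setting dh/dt = 0:
Q_in = 0.0241 √h_ss ⇒ √h_ss = 0.0524/0.0241 = 2.1743.
h_ss = 2.1743² = 4.7275 m. (Since h₀ = 2.93 m < h_ss, the level will rise toward this value.)

4.73 m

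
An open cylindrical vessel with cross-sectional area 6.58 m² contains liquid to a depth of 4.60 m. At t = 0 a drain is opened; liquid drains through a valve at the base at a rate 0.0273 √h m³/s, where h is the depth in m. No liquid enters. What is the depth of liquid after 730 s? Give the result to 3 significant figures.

A dh/dt = −Q_out = −0.0273 √h.
∫ h^(−1/2) dh = −(0.0273/A) ∫ dt, giving 2√h = 2√h₀ − (0.0273/A) t.
√h = √4.60 − 0.0273·730/(2·6.58) = 2.1448 − 1.5144 = 0.63040.
h = 0.63040² = 0.39740 m.

0.397 m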